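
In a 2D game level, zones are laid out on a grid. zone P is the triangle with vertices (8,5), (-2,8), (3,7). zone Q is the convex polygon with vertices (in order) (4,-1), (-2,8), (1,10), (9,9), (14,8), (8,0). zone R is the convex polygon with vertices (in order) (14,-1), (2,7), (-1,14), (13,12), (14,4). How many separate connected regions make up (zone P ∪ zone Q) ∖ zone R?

(zone P ∪ zone Q) ∖ zone R splits into 2 disjoint pieces (area 48.3426, area 0.1685).

2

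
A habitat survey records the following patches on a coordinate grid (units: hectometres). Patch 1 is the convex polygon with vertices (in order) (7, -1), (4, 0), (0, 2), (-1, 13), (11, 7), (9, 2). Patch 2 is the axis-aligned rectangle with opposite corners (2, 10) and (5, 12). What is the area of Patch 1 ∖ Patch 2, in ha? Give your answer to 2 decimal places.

97.75

|Patch 1| = 100, |Patch 1∩Patch 2| = 2.25.
|Patch 1 ∖ Patch 2| = |Patch 1| − |Patch 1∩Patch 2| = 100 − 2.25 = 97.75.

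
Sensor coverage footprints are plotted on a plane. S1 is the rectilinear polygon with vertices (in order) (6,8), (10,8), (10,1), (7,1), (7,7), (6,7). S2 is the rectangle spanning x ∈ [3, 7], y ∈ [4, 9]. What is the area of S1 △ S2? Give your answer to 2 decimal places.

|S1| = 22, |S2| = 20, |S1∩S2| = 1.
|S1 △ S2| = |S1| + |S2| − 2·|S1∩S2| = 22 + 20 − 2 = 40.00.

40.00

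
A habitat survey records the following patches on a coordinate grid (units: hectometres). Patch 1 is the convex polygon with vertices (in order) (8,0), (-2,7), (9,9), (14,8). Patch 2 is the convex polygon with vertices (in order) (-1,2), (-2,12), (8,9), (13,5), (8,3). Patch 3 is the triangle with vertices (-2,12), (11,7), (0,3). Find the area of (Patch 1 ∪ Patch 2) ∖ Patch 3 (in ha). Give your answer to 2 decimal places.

55.93

|Patch 1 ∪ Patch 2| = 109.4273.
|(Patch 1 ∪ Patch 2) ∩ Patch 3| = 53.5.
|(Patch 1 ∪ Patch 2) ∖ Patch 3| = 109.4273 − 53.5 = 55.93.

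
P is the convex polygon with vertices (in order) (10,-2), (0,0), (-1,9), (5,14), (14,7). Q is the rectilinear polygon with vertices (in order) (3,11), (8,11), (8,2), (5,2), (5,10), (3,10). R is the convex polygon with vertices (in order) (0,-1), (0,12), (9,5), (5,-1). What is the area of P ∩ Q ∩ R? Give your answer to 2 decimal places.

14.08

The intersection is the polygon with vertices (8,3.5), (7,2), (5,2), (5,8.111), (8,5.778).
By the shoelace formula its area is 14.08.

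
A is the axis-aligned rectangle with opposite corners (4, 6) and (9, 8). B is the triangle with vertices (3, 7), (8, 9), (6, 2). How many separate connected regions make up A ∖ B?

A ∖ B splits into 2 disjoint pieces (area 3.1429, area 0.45).

2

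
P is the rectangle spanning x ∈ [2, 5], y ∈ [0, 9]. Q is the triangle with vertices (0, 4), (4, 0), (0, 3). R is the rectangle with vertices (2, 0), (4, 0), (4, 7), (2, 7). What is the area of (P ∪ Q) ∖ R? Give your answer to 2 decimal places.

14.50

|P ∪ Q| = 28.5.
|(P ∪ Q) ∩ R| = 14.
|(P ∪ Q) ∖ R| = 28.5 − 14 = 14.50.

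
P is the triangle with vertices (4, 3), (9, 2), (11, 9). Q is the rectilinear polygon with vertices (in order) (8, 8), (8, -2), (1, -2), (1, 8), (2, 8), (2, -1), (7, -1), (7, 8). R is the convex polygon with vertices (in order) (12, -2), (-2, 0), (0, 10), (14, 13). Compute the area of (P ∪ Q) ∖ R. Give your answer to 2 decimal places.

6.86

|P ∪ Q| = 39.8.
|(P ∪ Q) ∩ R| = 32.9429.
|(P ∪ Q) ∖ R| = 39.8 − 32.9429 = 6.86.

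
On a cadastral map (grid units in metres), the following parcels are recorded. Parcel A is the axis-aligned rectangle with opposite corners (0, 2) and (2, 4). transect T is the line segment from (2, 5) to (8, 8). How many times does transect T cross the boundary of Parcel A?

The segment lies entirely outside Parcel A and never meets its boundary.

0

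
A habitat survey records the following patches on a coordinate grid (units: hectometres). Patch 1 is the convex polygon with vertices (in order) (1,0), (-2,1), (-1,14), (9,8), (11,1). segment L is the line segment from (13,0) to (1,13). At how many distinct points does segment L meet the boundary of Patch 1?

2

The segment meets the boundary at (1.414,12.552), (10.517,2.69).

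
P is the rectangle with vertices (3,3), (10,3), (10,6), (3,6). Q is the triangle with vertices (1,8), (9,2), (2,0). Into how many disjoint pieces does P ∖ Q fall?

1

P ∖ Q is a single connected region.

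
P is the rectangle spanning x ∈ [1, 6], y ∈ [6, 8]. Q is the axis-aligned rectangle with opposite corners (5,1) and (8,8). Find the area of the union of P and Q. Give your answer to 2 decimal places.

By inclusion–exclusion:
Individual areas: |P| = 10, |Q| = 21.
|P∩Q|: x∈[5,6], y∈[6,8] → 1·2 = 2.
|P ∪ Q| = 31 − 2 = 29.00.

29.00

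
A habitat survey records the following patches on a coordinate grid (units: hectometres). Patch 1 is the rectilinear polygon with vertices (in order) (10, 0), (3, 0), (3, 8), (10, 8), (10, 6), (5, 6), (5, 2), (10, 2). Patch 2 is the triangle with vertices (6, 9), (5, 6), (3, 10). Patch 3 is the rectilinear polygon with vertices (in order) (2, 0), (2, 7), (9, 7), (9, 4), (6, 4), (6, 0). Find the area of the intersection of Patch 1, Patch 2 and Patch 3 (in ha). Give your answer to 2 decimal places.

The intersection is the polygon with vertices (5,6), (4.5,7), (5.333,7).
By the shoelace formula its area is 0.42.

0.42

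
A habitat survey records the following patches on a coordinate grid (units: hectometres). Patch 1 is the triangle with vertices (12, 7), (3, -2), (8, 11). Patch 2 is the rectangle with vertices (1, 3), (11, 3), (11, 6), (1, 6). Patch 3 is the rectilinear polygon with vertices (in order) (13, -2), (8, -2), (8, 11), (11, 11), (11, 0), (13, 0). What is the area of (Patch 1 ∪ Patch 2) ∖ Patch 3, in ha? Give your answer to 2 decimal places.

|Patch 1 ∪ Patch 2| = 54.
|(Patch 1 ∪ Patch 2) ∩ Patch 3| = 19.5.
|(Patch 1 ∪ Patch 2) ∖ Patch 3| = 54 − 19.5 = 34.50.

34.50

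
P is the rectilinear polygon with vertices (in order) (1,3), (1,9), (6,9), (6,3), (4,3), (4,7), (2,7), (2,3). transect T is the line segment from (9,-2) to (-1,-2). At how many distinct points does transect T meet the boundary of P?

0

The segment lies entirely outside P and never meets its boundary.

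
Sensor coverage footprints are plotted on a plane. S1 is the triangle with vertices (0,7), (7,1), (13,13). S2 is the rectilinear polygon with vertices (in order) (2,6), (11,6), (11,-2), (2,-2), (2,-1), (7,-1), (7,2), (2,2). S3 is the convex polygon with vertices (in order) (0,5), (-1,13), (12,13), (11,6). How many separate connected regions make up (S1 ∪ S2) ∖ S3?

2

(S1 ∪ S2) ∖ S3 splits into 2 disjoint pieces (area 1.1529, area 53.9015).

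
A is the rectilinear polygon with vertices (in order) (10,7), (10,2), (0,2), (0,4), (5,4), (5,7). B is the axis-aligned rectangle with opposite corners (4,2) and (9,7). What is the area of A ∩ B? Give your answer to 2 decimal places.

The intersection is the polygon with vertices (4,2), (4,4), (5,4), (5,7), (9,7), (9,2).
By the shoelace formula its area is 22.00.

22.00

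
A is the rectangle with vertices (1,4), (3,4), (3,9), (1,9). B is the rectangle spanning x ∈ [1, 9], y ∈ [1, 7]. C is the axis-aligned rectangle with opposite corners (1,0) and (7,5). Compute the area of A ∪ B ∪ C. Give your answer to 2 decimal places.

58.00

By inclusion–exclusion:
Individual areas: |A| = 10, |B| = 48, |C| = 30.
|A∩B|: x∈[1,3], y∈[4,7] → 2·3 = 6.
|A∩C|: x∈[1,3], y∈[4,5] → 2·1 = 2.
|B∩C|: x∈[1,7], y∈[1,5] → 6·4 = 24.
|A∩B∩C| = 2.
|A ∪ B ∪ C| = 88 − 32 + 2 = 58.00.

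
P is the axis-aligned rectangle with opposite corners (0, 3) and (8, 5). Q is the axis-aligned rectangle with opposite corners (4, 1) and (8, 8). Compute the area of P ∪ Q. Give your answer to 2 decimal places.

36.00

By inclusion–exclusion:
Individual areas: |P| = 16, |Q| = 28.
|P∩Q|: x∈[4,8], y∈[3,5] → 4·2 = 8.
|P ∪ Q| = 44 − 8 = 36.00.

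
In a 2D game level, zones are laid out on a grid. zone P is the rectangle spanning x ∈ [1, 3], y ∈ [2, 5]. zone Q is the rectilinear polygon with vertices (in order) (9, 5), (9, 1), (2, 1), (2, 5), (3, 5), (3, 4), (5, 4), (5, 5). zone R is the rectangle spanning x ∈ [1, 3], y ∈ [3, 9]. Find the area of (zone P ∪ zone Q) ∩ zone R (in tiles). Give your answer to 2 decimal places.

The region (zone P ∪ zone Q) ∩ zone R is the polygon with vertices (1,5), (2,5), (3,5), (3,4), (3,3), (1,3).
By the shoelace formula its area is 4.00.

4.00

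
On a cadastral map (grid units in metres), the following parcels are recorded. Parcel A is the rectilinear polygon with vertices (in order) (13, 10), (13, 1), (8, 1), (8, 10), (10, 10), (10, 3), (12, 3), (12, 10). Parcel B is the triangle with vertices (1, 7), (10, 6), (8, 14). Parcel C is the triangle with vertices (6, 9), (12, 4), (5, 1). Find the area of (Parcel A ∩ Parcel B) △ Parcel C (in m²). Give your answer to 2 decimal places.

30.57

|Parcel A ∩ Parcel B| = 5.7778.
|(Parcel A ∩ Parcel B) ∩ Parcel C| = 0.8547.
|(Parcel A ∩ Parcel B) △ Parcel C| = 5.7778 + 26.5 − 1.7094 = 30.57.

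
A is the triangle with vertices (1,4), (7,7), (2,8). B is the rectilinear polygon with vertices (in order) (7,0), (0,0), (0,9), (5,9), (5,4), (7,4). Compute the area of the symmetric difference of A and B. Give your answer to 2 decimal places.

45.30

|A| = 10.5, |B| = 53, |A∩B| = 9.1.
|A △ B| = |A| + |B| − 2·|A∩B| = 10.5 + 53 − 18.2 = 45.30.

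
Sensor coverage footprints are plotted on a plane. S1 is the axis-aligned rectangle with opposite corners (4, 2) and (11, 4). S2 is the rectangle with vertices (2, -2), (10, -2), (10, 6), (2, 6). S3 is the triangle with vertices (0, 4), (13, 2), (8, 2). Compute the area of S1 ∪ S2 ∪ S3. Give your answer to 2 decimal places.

By inclusion–exclusion:
Individual areas: |S1| = 14, |S2| = 64, |S3| = 5.
|S1∩S2|: x∈[4,10], y∈[2,4] → 6·2 = 12.
|S1∩S3| = 3.9231.
|S2∩S3| = 4.1154.
|S1∩S2∩S3| = 3.5385.
|S1 ∪ S2 ∪ S3| = 83 − 20.0385 + 3.5385 = 66.50.

66.50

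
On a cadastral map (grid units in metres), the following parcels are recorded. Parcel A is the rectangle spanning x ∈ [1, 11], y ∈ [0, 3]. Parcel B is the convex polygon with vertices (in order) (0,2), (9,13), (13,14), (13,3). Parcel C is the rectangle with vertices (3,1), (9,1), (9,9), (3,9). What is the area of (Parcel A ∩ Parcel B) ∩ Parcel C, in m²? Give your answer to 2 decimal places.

The region (Parcel A ∩ Parcel B) ∩ Parcel C is the polygon with vertices (9,3), (9,2.692), (3,2.231), (3,3).
By the shoelace formula its area is 3.23.

3.23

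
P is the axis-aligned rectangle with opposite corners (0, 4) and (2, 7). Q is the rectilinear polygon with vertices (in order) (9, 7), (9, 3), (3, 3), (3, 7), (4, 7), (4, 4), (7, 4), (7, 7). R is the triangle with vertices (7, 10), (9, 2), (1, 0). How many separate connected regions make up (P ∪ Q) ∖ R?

3

(P ∪ Q) ∖ R splits into 3 disjoint pieces (area 6, area 3, area 2.8333).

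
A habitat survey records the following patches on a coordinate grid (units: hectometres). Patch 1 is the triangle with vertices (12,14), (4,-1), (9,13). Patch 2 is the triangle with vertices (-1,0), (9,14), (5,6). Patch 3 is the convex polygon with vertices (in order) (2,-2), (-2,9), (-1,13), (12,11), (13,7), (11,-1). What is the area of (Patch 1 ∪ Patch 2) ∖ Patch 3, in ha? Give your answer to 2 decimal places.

6.07

|Patch 1 ∪ Patch 2| = 30.5.
|(Patch 1 ∪ Patch 2) ∩ Patch 3| = 24.4301.
|(Patch 1 ∪ Patch 2) ∖ Patch 3| = 30.5 − 24.4301 = 6.07.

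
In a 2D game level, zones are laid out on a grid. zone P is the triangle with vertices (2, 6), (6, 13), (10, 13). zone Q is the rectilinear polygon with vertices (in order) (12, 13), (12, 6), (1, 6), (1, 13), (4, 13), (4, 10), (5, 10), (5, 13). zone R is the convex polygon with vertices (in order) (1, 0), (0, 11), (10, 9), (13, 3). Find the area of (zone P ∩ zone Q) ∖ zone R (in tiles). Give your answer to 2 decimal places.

9.18

|zone P ∩ zone Q| = 13.5536.
|(zone P ∩ zone Q) ∩ zone R| = 4.3704.
|(zone P ∩ zone Q) ∖ zone R| = 13.5536 − 4.3704 = 9.18.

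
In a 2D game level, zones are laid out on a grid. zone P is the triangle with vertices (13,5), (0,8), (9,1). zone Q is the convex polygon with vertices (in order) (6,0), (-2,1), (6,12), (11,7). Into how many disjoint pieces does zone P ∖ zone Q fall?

2

zone P ∖ zone Q splits into 2 disjoint pieces (area 11.2869, area 1.4291).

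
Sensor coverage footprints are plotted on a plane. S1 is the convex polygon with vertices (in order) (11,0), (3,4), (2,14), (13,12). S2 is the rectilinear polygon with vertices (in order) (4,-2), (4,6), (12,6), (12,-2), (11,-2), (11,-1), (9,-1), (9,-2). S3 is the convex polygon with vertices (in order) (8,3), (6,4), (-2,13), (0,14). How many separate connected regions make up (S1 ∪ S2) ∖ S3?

1

(S1 ∪ S2) ∖ S3 is a single connected region.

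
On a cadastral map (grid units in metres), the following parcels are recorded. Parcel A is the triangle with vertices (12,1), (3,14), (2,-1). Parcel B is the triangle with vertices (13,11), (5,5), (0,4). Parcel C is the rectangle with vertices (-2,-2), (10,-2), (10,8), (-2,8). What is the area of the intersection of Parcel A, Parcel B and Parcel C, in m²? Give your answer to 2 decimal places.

6.85

The intersection is the polygon with vertices (5,5), (2.365,4.473), (2.42,5.303), (7.228,7.892), (7.785,7.089).
By the shoelace formula its area is 6.85.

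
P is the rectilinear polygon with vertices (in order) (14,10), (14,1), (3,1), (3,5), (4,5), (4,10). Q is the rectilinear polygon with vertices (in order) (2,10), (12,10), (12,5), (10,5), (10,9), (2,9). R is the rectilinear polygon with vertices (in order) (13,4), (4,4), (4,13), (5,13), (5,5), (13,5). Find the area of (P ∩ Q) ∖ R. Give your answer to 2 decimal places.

15.00

|P ∩ Q| = 16.
|(P ∩ Q) ∩ R| = 1.
|(P ∩ Q) ∖ R| = 16 − 1 = 15.00.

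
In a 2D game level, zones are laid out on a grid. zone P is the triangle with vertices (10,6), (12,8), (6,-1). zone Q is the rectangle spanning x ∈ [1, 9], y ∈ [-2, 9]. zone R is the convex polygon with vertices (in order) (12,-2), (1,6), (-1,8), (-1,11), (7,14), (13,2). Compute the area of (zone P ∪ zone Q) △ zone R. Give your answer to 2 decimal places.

|zone P ∪ zone Q| = 89.875.
|(zone P ∪ zone Q) ∩ zone R| = 48.7668.
|(zone P ∪ zone Q) △ zone R| = 89.875 + 112 − 97.5335 = 104.34.

104.34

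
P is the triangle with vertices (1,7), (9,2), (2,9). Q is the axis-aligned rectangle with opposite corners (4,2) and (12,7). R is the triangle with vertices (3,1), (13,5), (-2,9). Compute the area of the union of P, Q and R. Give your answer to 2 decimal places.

65.11

By inclusion–exclusion:
Individual areas: |P| = 10.5, |Q| = 40, |R| = 50.
|P∩Q| = 4.6875.
|P∩R| = 9.2172.
|Q∩R| = 25.9167.
|P∩Q∩R| = 4.4314.
|P ∪ Q ∪ R| = 100.5 − 39.8213 + 4.4314 = 65.11.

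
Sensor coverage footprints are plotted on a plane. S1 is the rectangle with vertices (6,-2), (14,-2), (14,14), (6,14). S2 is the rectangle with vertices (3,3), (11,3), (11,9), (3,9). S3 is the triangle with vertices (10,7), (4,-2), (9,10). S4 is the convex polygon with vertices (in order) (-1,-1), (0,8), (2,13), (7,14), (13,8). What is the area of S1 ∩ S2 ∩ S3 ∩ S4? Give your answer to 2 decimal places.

7.82

The intersection is the polygon with vertices (10,7), (8.917,5.375), (6.398,3.756), (8.583,9), (9.333,9).
By the shoelace formula its area is 7.82.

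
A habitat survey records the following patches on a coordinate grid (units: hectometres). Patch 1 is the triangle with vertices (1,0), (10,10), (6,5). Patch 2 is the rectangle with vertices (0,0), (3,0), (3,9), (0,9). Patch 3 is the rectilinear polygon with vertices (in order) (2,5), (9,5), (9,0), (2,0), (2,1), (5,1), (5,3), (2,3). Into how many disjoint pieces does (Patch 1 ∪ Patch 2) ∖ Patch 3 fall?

2

(Patch 1 ∪ Patch 2) ∖ Patch 3 splits into 2 disjoint pieces (area 1.25, area 24.2278).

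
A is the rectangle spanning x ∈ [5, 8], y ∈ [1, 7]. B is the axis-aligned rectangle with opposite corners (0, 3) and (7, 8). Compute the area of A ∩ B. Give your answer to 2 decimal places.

|A∩B|: x∈[5,7], y∈[3,7] → 2·4 = 8.

8.00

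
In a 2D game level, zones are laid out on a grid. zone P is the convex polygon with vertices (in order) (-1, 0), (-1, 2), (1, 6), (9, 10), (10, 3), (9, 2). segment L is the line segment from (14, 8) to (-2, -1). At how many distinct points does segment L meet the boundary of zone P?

2

The segment meets the boundary at (0.207,0.241), (9.636,5.545).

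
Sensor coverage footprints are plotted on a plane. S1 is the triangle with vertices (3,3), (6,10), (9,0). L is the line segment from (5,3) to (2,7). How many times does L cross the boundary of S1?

1

The segment meets the boundary at (3.727,4.697).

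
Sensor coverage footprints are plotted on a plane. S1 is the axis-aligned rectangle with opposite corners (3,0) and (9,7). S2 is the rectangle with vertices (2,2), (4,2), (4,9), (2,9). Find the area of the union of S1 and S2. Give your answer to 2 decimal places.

51.00

By inclusion–exclusion:
Individual areas: |S1| = 42, |S2| = 14.
|S1∩S2|: x∈[3,4], y∈[2,7] → 1·5 = 5.
|S1 ∪ S2| = 56 − 5 = 51.00.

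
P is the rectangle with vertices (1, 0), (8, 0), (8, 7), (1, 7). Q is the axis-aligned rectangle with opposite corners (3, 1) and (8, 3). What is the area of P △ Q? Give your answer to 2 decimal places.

39.00

|P∩Q|: x∈[3,8], y∈[1,3] → 5·2 = 10.
|P △ Q| = |P| + |Q| − 2·|P∩Q| = 49 + 10 − 20 = 39.00.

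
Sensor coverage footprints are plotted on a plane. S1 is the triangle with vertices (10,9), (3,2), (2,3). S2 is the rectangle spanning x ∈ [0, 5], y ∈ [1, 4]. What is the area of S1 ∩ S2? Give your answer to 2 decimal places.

The intersection is the polygon with vertices (3,2), (2,3), (3.333,4), (5,4).
By the shoelace formula its area is 2.83.

2.83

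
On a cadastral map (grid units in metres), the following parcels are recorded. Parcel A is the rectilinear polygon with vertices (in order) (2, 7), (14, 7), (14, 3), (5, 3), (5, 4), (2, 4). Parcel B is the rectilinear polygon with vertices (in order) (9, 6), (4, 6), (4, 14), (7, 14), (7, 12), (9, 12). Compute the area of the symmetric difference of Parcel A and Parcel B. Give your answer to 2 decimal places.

|Parcel A| = 45, |Parcel B| = 36, |Parcel A∩Parcel B| = 5.
|Parcel A △ Parcel B| = |Parcel A| + |Parcel B| − 2·|Parcel A∩Parcel B| = 45 + 36 − 10 = 71.00.

71.00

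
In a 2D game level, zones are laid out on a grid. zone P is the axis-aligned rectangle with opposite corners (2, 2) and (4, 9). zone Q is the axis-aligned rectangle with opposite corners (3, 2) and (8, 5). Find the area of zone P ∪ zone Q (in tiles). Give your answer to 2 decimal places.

By inclusion–exclusion:
Individual areas: |zone P| = 14, |zone Q| = 15.
|zone P∩zone Q|: x∈[3,4], y∈[2,5] → 1·3 = 3.
|zone P ∪ zone Q| = 29 − 3 = 26.00.

26.00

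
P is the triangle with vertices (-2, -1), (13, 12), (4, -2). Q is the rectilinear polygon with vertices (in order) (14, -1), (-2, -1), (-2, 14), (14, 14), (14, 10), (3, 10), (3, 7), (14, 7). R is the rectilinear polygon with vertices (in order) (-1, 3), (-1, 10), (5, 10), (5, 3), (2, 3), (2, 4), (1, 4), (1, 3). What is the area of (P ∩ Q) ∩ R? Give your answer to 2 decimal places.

2.46

The region (P ∩ Q) ∩ R is the polygon with vertices (5,5.067), (5,3), (2.615,3).
By the shoelace formula its area is 2.46.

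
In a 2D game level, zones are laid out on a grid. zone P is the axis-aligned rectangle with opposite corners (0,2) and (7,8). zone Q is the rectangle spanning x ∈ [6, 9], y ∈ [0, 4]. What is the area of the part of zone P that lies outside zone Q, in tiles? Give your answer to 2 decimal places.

|zone P∩zone Q|: x∈[6,7], y∈[2,4] → 1·2 = 2.
|zone P| = 42.
|zone P ∖ zone Q| = |zone P| − |zone P∩zone Q| = 42 − 2 = 40.00.

40.00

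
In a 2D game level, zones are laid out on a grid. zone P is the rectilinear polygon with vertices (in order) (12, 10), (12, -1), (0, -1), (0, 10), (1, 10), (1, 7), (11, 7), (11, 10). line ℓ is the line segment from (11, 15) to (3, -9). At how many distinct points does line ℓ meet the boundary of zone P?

2

The segment meets the boundary at (5.667,-1), (8.333,7).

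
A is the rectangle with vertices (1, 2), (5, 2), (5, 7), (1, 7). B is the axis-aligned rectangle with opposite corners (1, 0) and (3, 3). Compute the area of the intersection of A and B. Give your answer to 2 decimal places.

2.00

|A∩B|: x∈[1,3], y∈[2,3] → 2·1 = 2.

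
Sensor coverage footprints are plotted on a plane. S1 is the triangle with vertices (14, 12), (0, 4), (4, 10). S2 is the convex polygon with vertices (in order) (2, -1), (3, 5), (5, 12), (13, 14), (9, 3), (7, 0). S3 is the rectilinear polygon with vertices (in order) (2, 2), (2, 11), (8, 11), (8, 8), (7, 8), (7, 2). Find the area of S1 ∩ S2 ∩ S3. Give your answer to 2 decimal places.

The intersection is the polygon with vertices (4.455,10.091), (8,10.8), (8,8.571), (7,8), (7,8), (7,8), (3.244,5.854).
By the shoelace formula its area is 12.38.

12.38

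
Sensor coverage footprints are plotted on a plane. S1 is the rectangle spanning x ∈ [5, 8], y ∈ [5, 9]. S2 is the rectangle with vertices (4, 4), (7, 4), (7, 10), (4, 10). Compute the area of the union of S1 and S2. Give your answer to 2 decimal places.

By inclusion–exclusion:
Individual areas: |S1| = 12, |S2| = 18.
|S1∩S2|: x∈[5,7], y∈[5,9] → 2·4 = 8.
|S1 ∪ S2| = 30 − 8 = 22.00.

22.00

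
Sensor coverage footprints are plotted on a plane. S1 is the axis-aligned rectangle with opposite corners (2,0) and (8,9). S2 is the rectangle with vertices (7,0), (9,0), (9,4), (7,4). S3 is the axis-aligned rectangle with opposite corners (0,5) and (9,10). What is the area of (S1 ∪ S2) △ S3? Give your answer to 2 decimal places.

55.00

|S1 ∪ S2| = 58.
|(S1 ∪ S2) ∩ S3| = 24.
|(S1 ∪ S2) △ S3| = 58 + 45 − 48 = 55.00.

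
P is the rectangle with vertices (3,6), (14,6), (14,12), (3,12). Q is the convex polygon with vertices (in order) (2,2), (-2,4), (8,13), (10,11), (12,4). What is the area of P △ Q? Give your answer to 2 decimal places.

71.47

|P| = 66, |Q| = 82, |P∩Q| = 38.2659.
|P △ Q| = |P| + |Q| − 2·|P∩Q| = 66 + 82 − 76.5317 = 71.47.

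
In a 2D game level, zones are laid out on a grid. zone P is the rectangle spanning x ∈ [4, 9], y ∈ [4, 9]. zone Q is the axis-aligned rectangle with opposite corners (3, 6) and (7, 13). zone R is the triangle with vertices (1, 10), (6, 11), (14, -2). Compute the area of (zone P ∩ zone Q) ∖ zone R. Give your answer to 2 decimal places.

0.82

|zone P ∩ zone Q| = 9.
|(zone P ∩ zone Q) ∩ zone R| = 8.1795.
|(zone P ∩ zone Q) ∖ zone R| = 9 − 8.1795 = 0.82.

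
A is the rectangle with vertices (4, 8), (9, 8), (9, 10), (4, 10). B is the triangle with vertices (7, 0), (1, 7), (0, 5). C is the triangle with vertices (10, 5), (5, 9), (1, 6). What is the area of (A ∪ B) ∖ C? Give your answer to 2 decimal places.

18.04

|A ∪ B| = 19.5.
|(A ∪ B) ∩ C| = 1.4628.
|(A ∪ B) ∖ C| = 19.5 − 1.4628 = 18.04.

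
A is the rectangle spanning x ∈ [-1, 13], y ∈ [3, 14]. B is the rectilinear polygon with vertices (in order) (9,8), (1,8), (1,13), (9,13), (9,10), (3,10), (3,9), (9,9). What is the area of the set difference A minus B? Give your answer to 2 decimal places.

120.00

|A| = 154, |A∩B| = 34.
|A ∖ B| = |A| − |A∩B| = 154 − 34 = 120.00.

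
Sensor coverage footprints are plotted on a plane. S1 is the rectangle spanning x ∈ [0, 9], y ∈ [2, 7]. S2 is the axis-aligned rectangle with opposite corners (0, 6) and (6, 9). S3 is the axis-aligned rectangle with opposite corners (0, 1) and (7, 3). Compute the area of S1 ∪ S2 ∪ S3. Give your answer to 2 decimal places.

64.00

By inclusion–exclusion:
Individual areas: |S1| = 45, |S2| = 18, |S3| = 14.
|S1∩S2|: x∈[0,6], y∈[6,7] → 6·1 = 6.
|S1∩S3|: x∈[0,7], y∈[2,3] → 7·1 = 7.
|S2∩S3| = 0 (no overlap).
|S1∩S2∩S3| = 0.
|S1 ∪ S2 ∪ S3| = 77 − 13 + 0 = 64.00.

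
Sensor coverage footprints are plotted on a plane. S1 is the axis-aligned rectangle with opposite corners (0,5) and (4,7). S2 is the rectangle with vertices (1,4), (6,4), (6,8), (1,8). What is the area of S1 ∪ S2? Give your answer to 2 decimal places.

By inclusion–exclusion:
Individual areas: |S1| = 8, |S2| = 20.
|S1∩S2|: x∈[1,4], y∈[5,7] → 3·2 = 6.
|S1 ∪ S2| = 28 − 6 = 22.00.

22.00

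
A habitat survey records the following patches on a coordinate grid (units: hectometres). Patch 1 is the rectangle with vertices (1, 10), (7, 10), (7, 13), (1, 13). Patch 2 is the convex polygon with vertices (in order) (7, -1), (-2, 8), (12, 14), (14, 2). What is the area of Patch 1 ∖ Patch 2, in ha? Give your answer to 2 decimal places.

|Patch 1| = 18, |Patch 1∩Patch 2| = 4.0238.
|Patch 1 ∖ Patch 2| = |Patch 1| − |Patch 1∩Patch 2| = 18 − 4.0238 = 13.98.

13.98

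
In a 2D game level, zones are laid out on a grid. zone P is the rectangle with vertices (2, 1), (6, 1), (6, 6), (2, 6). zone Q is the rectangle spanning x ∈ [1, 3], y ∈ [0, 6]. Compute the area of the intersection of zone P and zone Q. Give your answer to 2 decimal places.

|zone P∩zone Q|: x∈[2,3], y∈[1,6] → 1·5 = 5.

5.00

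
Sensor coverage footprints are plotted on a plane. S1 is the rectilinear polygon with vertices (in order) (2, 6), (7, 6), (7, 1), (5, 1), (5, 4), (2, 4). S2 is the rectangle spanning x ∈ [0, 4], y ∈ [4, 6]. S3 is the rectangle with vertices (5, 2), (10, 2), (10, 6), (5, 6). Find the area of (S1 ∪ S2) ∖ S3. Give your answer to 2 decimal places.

12.00

|S1 ∪ S2| = 20.
|(S1 ∪ S2) ∩ S3| = 8.
|(S1 ∪ S2) ∖ S3| = 20 − 8 = 12.00.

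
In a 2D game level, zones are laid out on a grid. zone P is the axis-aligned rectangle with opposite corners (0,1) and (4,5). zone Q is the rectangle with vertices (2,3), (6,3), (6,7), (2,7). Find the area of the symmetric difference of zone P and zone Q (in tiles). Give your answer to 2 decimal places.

24.00

|zone P∩zone Q|: x∈[2,4], y∈[3,5] → 2·2 = 4.
|zone P △ zone Q| = |zone P| + |zone Q| − 2·|zone P∩zone Q| = 16 + 16 − 8 = 24.00.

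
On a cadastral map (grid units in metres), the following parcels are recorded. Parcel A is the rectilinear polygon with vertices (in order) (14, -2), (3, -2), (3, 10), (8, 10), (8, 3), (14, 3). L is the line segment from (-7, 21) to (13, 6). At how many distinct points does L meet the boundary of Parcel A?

The segment meets the boundary at (8,9.75), (7.667,10).

2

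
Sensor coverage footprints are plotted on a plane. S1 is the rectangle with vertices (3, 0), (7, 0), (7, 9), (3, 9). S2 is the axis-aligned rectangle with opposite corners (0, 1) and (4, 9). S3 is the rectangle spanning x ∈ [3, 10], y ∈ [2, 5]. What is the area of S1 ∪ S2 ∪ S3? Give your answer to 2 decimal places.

69.00

By inclusion–exclusion:
Individual areas: |S1| = 36, |S2| = 32, |S3| = 21.
|S1∩S2|: x∈[3,4], y∈[1,9] → 1·8 = 8.
|S1∩S3|: x∈[3,7], y∈[2,5] → 4·3 = 12.
|S2∩S3|: x∈[3,4], y∈[2,5] → 1·3 = 3.
|S1∩S2∩S3| = 3.
|S1 ∪ S2 ∪ S3| = 89 − 23 + 3 = 69.00.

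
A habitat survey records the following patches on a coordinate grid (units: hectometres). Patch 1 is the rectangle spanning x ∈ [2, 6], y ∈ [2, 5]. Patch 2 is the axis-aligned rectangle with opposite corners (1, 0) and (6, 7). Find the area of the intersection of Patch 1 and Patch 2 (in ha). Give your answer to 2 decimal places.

12.00

|Patch 1∩Patch 2|: x∈[2,6], y∈[2,5] → 4·3 = 12.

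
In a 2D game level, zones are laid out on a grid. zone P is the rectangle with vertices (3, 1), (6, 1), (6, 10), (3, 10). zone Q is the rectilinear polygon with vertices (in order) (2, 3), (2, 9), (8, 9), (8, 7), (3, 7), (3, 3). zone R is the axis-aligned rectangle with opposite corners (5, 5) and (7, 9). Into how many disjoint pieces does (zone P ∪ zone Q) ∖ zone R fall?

(zone P ∪ zone Q) ∖ zone R splits into 2 disjoint pieces (area 29, area 2).

2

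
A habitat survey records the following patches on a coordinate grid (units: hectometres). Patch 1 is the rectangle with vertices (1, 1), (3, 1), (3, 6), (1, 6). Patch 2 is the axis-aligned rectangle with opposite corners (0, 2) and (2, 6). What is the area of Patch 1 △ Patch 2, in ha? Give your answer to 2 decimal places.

|Patch 1∩Patch 2|: x∈[1,2], y∈[2,6] → 1·4 = 4.
|Patch 1 △ Patch 2| = |Patch 1| + |Patch 2| − 2·|Patch 1∩Patch 2| = 10 + 8 − 8 = 10.00.

10.00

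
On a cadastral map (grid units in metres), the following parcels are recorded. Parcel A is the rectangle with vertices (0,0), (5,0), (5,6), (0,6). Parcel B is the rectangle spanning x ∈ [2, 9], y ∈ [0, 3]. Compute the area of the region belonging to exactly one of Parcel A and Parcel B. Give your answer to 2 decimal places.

|Parcel A∩Parcel B|: x∈[2,5], y∈[0,3] → 3·3 = 9.
|Parcel A △ Parcel B| = |Parcel A| + |Parcel B| − 2·|Parcel A∩Parcel B| = 30 + 21 − 18 = 33.00.

33.00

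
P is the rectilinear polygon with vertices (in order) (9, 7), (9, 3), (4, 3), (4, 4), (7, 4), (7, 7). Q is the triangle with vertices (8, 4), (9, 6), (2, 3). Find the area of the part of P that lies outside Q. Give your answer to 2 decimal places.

7.55

|P| = 11, |P∩Q| = 3.4524.
|P ∖ Q| = |P| − |P∩Q| = 11 − 3.4524 = 7.55.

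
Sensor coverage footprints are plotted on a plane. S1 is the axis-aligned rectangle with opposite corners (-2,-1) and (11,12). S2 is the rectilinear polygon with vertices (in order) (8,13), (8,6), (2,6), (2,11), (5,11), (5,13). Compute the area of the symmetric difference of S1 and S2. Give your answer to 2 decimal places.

139.00

|S1| = 169, |S2| = 36, |S1∩S2| = 33.
|S1 △ S2| = |S1| + |S2| − 2·|S1∩S2| = 169 + 36 − 66 = 139.00.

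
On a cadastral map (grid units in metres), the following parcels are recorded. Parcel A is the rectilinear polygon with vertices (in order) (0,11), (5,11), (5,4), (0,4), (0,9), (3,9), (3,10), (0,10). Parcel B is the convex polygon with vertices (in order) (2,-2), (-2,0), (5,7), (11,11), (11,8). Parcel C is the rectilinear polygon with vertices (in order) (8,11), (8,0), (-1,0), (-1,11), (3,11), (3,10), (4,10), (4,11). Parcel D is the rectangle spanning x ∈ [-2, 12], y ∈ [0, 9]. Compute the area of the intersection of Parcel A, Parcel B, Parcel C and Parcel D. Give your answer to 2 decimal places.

The intersection is the polygon with vertices (5,7), (5,4), (2,4).
By the shoelace formula its area is 4.50.

4.50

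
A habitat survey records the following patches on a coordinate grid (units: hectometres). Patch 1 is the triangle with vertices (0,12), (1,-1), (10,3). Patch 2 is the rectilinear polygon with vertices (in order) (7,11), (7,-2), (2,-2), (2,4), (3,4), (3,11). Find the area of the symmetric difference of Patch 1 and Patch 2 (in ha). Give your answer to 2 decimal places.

56.06

|Patch 1| = 60.5, |Patch 2| = 58, |Patch 1∩Patch 2| = 31.2222.
|Patch 1 △ Patch 2| = |Patch 1| + |Patch 2| − 2·|Patch 1∩Patch 2| = 60.5 + 58 − 62.4444 = 56.06.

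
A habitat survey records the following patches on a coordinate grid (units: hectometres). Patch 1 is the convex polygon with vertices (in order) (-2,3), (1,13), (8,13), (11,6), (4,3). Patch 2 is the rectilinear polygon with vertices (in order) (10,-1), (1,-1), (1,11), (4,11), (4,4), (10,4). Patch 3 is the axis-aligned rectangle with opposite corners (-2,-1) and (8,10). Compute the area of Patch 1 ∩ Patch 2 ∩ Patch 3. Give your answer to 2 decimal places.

The intersection is the polygon with vertices (1,3), (1,10), (4,10), (4,4), (6.333,4), (4,3).
By the shoelace formula its area is 22.17.

22.17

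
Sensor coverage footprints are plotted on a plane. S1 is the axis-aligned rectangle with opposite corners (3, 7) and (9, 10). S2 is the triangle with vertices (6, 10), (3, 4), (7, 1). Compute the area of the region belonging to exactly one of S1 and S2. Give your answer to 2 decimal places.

29.00

|S1| = 18, |S2| = 16.5, |S1∩S2| = 2.75.
|S1 △ S2| = |S1| + |S2| − 2·|S1∩S2| = 18 + 16.5 − 5.5 = 29.00.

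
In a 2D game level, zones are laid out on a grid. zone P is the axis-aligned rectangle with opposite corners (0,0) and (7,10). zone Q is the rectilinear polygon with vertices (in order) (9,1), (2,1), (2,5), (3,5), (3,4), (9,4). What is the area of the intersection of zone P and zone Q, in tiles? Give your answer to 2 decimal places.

The intersection is the polygon with vertices (7,1), (2,1), (2,5), (3,5), (3,4), (7,4).
By the shoelace formula its area is 16.00.

16.00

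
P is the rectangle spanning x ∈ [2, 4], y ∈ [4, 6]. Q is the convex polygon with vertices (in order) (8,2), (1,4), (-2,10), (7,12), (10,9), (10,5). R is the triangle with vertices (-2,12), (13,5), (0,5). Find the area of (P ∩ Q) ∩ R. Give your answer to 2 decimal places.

The region (P ∩ Q) ∩ R is the polygon with vertices (2,6), (4,6), (4,5), (2,5).
By the shoelace formula its area is 2.00.

2.00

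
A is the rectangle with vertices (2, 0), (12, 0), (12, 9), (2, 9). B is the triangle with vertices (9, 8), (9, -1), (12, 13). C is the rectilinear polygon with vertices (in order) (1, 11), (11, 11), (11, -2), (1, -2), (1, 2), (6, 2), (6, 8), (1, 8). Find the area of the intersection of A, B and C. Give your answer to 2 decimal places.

10.26

The intersection is the polygon with vertices (9.214,0), (9,0), (9,8), (9.6,9), (11,9), (11,8.333).
By the shoelace formula its area is 10.26.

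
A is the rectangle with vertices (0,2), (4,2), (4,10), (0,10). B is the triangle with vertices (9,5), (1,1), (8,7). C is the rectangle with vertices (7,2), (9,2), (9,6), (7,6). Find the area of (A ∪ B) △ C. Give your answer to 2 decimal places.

43.31

|A ∪ B| = 40.8095.
|(A ∪ B) ∩ C| = 2.75.
|(A ∪ B) △ C| = 40.8095 + 8 − 5.5 = 43.31.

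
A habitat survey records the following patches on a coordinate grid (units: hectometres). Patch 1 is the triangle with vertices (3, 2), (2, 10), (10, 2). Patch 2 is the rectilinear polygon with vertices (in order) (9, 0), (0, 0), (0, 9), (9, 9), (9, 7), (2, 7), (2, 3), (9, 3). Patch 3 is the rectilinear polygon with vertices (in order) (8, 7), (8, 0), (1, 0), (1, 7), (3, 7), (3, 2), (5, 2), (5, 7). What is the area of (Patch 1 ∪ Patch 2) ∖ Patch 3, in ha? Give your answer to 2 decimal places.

39.44

|Patch 1 ∪ Patch 2| = 71.4375.
|(Patch 1 ∪ Patch 2) ∩ Patch 3| = 32.
|(Patch 1 ∪ Patch 2) ∖ Patch 3| = 71.4375 − 32 = 39.44.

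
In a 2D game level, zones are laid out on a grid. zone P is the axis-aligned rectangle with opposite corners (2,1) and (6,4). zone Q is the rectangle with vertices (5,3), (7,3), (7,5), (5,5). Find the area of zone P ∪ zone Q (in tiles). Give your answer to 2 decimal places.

By inclusion–exclusion:
Individual areas: |zone P| = 12, |zone Q| = 4.
|zone P∩zone Q|: x∈[5,6], y∈[3,4] → 1·1 = 1.
|zone P ∪ zone Q| = 16 − 1 = 15.00.

15.00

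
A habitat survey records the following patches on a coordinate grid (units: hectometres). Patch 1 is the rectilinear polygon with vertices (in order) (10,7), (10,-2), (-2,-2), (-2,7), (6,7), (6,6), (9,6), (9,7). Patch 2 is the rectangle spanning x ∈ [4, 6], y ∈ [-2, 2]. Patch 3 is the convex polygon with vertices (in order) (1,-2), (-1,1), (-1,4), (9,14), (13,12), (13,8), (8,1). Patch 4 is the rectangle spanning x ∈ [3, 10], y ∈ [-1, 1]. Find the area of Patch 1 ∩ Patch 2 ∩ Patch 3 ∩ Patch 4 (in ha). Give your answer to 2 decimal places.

The intersection is the polygon with vertices (6,0.143), (4,-0.714), (4,1), (6,1).
By the shoelace formula its area is 2.57.

2.57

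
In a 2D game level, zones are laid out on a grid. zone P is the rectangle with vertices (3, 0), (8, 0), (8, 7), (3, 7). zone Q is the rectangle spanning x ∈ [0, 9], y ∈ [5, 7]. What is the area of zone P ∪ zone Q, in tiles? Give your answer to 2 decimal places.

43.00

By inclusion–exclusion:
Individual areas: |zone P| = 35, |zone Q| = 18.
|zone P∩zone Q|: x∈[3,8], y∈[5,7] → 5·2 = 10.
|zone P ∪ zone Q| = 53 − 10 = 43.00.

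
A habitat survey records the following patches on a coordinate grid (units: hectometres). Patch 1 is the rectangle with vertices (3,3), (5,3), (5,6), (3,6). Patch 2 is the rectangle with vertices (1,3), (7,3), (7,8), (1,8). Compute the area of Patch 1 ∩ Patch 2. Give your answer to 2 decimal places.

6.00

|Patch 1∩Patch 2|: x∈[3,5], y∈[3,6] → 2·3 = 6.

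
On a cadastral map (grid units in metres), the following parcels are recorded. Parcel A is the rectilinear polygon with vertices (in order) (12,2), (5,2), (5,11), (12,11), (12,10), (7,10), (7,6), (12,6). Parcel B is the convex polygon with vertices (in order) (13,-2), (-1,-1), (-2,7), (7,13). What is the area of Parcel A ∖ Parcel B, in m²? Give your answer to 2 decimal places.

9.60

|Parcel A| = 43, |Parcel A∩Parcel B| = 33.4.
|Parcel A ∖ Parcel B| = |Parcel A| − |Parcel A∩Parcel B| = 43 − 33.4 = 9.60.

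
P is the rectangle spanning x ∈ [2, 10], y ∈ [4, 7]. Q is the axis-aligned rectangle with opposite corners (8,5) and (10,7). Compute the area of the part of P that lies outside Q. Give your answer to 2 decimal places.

|P∩Q|: x∈[8,10], y∈[5,7] → 2·2 = 4.
|P| = 24.
|P ∖ Q| = |P| − |P∩Q| = 24 − 4 = 20.00.

20.00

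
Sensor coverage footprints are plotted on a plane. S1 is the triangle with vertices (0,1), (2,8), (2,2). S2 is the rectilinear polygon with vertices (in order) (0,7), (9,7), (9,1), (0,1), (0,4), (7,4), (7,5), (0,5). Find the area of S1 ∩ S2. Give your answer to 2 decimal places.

4.86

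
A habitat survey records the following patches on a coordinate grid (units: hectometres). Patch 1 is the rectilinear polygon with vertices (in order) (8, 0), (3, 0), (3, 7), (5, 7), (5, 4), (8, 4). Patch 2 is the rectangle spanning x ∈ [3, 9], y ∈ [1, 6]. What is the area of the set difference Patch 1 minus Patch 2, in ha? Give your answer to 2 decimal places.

7.00

|Patch 1| = 26, |Patch 1∩Patch 2| = 19.
|Patch 1 ∖ Patch 2| = |Patch 1| − |Patch 1∩Patch 2| = 26 − 19 = 7.00.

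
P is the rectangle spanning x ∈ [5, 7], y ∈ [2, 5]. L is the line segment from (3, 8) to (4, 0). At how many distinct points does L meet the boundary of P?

0

The segment lies entirely outside P and never meets its boundary.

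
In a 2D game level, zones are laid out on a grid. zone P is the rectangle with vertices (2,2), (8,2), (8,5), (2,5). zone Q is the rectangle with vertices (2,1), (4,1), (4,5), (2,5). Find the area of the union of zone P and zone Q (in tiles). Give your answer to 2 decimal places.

20.00

By inclusion–exclusion:
Individual areas: |zone P| = 18, |zone Q| = 8.
|zone P∩zone Q|: x∈[2,4], y∈[2,5] → 2·3 = 6.
|zone P ∪ zone Q| = 26 − 6 = 20.00.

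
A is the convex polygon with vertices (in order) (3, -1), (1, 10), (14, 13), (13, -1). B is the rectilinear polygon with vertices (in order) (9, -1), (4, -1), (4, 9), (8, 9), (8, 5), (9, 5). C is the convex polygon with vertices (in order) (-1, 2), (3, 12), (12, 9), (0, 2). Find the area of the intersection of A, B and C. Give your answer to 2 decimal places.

The intersection is the polygon with vertices (4,9), (8,9), (8,6.667), (4,4.333).
By the shoelace formula its area is 14.00.

14.00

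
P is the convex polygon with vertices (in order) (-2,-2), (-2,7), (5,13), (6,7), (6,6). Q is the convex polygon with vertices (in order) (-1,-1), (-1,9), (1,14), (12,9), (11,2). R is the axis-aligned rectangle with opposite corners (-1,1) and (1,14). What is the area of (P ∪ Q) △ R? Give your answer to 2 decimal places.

131.24

|P ∪ Q| = 147.2441.
|(P ∪ Q) ∩ R| = 21.
|(P ∪ Q) △ R| = 147.2441 + 26 − 42 = 131.24.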